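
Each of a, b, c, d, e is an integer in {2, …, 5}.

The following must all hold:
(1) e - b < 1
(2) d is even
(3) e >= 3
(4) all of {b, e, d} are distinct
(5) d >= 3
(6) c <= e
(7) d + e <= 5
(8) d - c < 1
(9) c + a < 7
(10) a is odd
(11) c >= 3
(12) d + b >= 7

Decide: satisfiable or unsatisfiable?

Unsatisfiable

From constraint 5: d ≥ 3. From constraints 6 and 11: e ≥ c ≥ 3. Hence d + e ≥ 6. But constraint 7 requires d + e ≤ 5, and 5 < 6. Contradiction.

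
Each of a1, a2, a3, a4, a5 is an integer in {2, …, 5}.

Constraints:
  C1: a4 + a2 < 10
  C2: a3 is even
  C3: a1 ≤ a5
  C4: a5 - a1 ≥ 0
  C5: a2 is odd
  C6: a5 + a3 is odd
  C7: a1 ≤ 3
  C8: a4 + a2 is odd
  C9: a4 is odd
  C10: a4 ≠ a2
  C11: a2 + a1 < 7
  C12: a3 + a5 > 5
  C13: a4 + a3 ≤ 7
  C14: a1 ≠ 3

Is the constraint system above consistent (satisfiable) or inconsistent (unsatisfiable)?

Constraint 9 makes a4 odd and constraint 5 makes a2 odd, so a4 + a2 must be even. Constraint 8 says a4 + a2 is odd — contradiction.

Unsatisfiable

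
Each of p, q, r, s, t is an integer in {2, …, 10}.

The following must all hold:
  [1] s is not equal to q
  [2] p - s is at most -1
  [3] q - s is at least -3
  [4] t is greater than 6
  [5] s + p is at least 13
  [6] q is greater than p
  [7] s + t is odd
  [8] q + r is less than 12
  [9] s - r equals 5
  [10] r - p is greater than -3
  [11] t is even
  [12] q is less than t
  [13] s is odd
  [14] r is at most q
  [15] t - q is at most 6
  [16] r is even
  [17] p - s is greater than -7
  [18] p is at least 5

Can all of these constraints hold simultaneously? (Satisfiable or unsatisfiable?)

Satisfiable

Setting (p, q, r, s, t) = (5, 7, 4, 9, 10) satisfies everything: constraint 2: p - s = -4; constraint 3: q - s = -2, and the others follow.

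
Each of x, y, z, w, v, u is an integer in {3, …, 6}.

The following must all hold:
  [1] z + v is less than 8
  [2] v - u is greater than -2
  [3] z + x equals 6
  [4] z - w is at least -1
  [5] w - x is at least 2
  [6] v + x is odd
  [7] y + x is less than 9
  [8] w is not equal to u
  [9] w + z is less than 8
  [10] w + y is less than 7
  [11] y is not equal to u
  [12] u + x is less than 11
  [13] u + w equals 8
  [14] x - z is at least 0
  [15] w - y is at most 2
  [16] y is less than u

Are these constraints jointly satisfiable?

Constraints 4, 5, and 14 give w − x ≥ 2, x − z ≥ 0, z − w ≥ -1.
Adding all 3 inequalities: the left sides telescope to 0, and the right sides sum to 2 + 0 + (-1) = 1. So 0 ≥ 1, which is false.

Unsatisfiable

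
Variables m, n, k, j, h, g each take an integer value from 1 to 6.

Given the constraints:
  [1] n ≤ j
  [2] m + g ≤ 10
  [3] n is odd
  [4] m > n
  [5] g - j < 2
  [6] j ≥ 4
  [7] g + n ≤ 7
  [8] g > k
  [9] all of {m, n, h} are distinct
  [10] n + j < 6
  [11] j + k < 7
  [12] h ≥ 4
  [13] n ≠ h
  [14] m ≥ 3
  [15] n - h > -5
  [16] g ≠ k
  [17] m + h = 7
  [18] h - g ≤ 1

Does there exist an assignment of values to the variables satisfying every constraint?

Satisfiable

One satisfying assignment is m = 3, n = 1, k = 2, j = 4, h = 4, g = 4.
For the less obvious constraints — constraint 2: m + g = 7; constraint 5: g - j = 0 — and the others hold by inspection.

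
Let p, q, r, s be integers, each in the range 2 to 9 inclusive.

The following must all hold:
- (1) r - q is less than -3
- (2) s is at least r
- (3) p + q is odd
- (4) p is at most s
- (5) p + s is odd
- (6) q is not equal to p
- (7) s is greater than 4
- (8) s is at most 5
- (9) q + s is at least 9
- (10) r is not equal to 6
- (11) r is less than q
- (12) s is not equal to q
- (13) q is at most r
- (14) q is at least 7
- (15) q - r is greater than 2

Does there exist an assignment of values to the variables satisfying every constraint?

From constraints 13 and 14: r ≥ q and q ≥ 7, so r ≥ 7. From constraints 2 and 8: r ≤ s and s ≤ 5, so r ≤ 5. But 5 < 7, so no value of r works.

Unsatisfiable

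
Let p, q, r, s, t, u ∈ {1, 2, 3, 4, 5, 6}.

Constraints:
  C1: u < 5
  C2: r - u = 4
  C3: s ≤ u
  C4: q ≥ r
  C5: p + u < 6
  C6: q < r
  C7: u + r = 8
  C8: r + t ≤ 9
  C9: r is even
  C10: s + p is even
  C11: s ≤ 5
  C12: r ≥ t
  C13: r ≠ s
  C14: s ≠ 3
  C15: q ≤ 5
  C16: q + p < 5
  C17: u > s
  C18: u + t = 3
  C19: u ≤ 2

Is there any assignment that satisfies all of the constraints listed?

From constraint 19: u ≤ 2. From constraints 4 and 15: r ≤ q ≤ 5. Hence u + r ≤ 7. But constraint 7 requires u + r = 8, and 8 > 7. Contradiction.

Unsatisfiable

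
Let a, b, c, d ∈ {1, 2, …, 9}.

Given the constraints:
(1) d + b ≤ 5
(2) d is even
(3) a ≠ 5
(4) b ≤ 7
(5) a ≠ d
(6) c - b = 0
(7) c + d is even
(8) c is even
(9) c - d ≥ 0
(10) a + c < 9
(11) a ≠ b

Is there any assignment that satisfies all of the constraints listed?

Satisfiable

Setting (a, b, c, d) = (4, 2, 2, 2) satisfies everything: constraint 1: d + b = 4; constraint 6: c - b = 0; constraint 9: c - d = 0, and the others follow.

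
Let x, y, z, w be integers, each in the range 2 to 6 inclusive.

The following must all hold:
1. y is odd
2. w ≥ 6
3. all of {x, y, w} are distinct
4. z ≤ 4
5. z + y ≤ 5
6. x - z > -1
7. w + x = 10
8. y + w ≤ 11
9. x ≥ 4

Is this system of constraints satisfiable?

Satisfiable

One satisfying assignment is x = 4, y = 3, z = 2, w = 6.
For the less obvious constraints — constraint 5: z + y = 5; constraint 6: x - z = 2; constraint 7: w + x = 10 — and the others hold by inspection.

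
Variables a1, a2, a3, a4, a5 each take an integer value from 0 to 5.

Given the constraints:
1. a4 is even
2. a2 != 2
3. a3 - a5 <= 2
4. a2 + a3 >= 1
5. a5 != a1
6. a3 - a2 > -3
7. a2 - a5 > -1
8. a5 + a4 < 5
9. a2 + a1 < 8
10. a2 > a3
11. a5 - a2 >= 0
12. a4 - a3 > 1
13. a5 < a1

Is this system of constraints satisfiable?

Satisfiable

One satisfying assignment is a1 = 4, a2 = 1, a3 = 0, a4 = 2, a5 = 1.
For the less obvious constraints — constraint 3: a3 - a5 = -1; constraint 4: a2 + a3 = 1; constraint 6: a3 - a2 = -1 — and the others hold by inspection.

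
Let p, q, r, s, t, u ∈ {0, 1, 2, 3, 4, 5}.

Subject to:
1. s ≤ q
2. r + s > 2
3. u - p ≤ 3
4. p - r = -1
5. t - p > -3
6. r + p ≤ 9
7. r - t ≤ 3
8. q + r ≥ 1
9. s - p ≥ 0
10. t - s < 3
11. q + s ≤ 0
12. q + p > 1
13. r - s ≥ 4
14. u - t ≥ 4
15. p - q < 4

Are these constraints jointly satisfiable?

Constraints 3, 7, 9, 13, and 14 give r − s ≥ 4, s − p ≥ 0, p − u ≥ -3, u − t ≥ 4, t − r ≥ -3.
Adding all 5 inequalities: the left sides telescope to 0, and the right sides sum to 4 + 0 + (-3) + 4 + (-3) = 2. So 0 ≥ 2, which is false.

Unsatisfiable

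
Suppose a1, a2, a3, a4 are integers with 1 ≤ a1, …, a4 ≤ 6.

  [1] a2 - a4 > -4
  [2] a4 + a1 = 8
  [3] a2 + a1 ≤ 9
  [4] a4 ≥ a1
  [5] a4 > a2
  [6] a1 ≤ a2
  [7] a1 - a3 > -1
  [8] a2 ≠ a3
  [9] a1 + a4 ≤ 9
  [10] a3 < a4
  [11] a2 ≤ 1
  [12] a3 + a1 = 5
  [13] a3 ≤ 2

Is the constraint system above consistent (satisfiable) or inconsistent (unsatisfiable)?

From constraint 13: a3 ≤ 2. From constraints 6 and 11: a1 ≤ a2 ≤ 1. Hence a3 + a1 ≤ 3. But constraint 12 requires a3 + a1 = 5, and 5 > 3. Contradiction.

Unsatisfiable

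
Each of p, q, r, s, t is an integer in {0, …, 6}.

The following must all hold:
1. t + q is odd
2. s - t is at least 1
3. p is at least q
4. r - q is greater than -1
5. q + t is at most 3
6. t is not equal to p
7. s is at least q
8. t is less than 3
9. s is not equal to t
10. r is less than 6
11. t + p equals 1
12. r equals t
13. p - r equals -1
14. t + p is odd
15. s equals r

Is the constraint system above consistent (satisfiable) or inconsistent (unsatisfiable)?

From constraints 12 and 15, s = r = t, so s = t. But constraint 9 says s ≠ t. Contradiction.

Unsatisfiable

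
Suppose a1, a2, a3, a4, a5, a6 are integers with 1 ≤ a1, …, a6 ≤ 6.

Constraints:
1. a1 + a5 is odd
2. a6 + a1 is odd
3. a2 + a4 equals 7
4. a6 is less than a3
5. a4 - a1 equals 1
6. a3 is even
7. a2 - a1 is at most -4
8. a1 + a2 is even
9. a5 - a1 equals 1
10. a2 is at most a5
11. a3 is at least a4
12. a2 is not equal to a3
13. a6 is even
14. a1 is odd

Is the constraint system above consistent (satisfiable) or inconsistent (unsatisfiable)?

Satisfiable

Take a1 = 5, a2 = 1, a3 = 6, a4 = 6, a5 = 6, a6 = 4. Then constraint 3: a2 + a4 = 7; constraint 5: a4 - a1 = 1, and every other listed constraint is also met.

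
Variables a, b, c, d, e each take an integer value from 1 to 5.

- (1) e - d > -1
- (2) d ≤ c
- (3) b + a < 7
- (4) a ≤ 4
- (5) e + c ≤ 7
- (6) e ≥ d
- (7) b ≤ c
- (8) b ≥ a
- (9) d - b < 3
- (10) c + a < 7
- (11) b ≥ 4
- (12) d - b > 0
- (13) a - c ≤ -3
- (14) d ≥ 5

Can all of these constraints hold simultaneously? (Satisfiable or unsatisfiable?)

Unsatisfiable

From constraints 6 and 14: e ≥ d ≥ 5. From constraints 7 and 11: c ≥ b ≥ 4. Hence e + c ≥ 9. But constraint 5 requires e + c ≤ 7, and 7 < 9. Contradiction.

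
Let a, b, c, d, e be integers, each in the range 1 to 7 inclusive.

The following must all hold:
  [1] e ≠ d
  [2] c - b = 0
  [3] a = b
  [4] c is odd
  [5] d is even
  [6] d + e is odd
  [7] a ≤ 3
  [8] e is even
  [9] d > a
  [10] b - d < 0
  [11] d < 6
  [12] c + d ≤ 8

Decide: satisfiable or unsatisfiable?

Constraint 5 makes d even and constraint 8 makes e even, so d + e must be even. Constraint 6 says d + e is odd — contradiction.

Unsatisfiable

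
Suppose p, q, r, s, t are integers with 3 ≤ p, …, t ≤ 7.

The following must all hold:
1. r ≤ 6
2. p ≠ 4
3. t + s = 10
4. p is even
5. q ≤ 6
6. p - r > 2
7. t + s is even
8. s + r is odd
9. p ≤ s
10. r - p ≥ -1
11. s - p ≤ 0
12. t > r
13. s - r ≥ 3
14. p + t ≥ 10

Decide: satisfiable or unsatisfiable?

Unsatisfiable

Constraints 10, 11, and 13 give r − p ≥ -1, p − s ≥ 0, s − r ≥ 3.
Adding all 3 inequalities: the left sides telescope to 0, and the right sides sum to (-1) + 0 + 3 = 2. So 0 ≥ 2, which is false.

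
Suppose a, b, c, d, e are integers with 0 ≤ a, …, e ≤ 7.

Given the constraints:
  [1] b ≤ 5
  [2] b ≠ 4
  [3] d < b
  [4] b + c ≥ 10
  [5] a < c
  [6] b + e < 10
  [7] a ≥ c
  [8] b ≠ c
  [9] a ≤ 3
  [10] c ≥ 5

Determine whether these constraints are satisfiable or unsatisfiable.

From constraint 1: b ≤ 5. From constraints 7 and 9: c ≤ a ≤ 3. Hence b + c ≤ 8. But constraint 4 requires b + c ≥ 10, and 10 > 8. Contradiction.

Unsatisfiable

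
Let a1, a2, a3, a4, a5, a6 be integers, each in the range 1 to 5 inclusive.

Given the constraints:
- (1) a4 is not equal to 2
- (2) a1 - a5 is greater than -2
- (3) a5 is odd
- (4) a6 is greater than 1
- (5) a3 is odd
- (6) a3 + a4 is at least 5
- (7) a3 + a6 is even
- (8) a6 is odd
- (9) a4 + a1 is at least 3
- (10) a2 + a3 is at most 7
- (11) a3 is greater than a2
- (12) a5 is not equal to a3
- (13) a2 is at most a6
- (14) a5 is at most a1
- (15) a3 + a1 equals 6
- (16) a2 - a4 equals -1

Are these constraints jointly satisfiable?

One satisfying assignment is a1 = 1, a2 = 2, a3 = 5, a4 = 3, a5 = 1, a6 = 5.
For the less obvious constraints — constraint 2: a1 - a5 = 0; constraint 6: a3 + a4 = 8 — and the others hold by inspection.

Satisfiable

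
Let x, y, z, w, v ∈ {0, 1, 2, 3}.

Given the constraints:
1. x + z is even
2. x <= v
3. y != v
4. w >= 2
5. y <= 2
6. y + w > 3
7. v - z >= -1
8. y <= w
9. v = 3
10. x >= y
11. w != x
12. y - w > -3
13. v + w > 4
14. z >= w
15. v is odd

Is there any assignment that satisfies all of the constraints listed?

Satisfiable

One satisfying assignment is x = 3, y = 2, z = 3, w = 2, v = 3.
For the less obvious constraints — constraint 6: y + w = 4; constraint 7: v - z = 0 — and the others hold by inspection.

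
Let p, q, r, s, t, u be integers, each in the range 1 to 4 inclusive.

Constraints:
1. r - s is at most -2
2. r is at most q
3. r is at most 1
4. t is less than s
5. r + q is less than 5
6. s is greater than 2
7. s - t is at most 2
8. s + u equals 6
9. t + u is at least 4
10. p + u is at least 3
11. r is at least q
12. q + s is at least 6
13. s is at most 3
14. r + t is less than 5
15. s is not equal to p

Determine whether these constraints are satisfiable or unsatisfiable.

Unsatisfiable

From constraints 3 and 11: q ≤ r ≤ 1. From constraint 13: s ≤ 3. Hence q + s ≤ 4. But constraint 12 requires q + s ≥ 6, and 6 > 4. Contradiction.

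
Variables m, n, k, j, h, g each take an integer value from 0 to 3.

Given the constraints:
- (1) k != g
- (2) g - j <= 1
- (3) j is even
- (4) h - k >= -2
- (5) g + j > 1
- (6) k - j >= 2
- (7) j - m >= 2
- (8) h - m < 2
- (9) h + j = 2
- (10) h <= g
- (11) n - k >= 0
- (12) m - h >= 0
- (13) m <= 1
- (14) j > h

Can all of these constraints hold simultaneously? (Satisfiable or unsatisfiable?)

Constraints 4, 6, 7, and 12 give h − k ≥ -2, k − j ≥ 2, j − m ≥ 2, m − h ≥ 0.
Adding all 4 inequalities: the left sides telescope to 0, and the right sides sum to (-2) + 2 + 2 + 0 = 2. So 0 ≥ 2, which is false.

Unsatisfiable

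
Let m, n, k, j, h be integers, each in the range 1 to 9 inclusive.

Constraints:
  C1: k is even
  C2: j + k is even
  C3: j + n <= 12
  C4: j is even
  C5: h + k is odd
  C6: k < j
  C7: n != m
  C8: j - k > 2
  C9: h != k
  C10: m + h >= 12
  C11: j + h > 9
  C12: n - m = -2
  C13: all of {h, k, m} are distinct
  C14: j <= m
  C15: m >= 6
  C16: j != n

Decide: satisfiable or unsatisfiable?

Satisfiable

The assignment m = 7, n = 5, k = 2, j = 6, h = 5 works:
  constraint 3 holds since j + n = 11.
  constraint 8 holds since j - k = 4.
The rest check out directly.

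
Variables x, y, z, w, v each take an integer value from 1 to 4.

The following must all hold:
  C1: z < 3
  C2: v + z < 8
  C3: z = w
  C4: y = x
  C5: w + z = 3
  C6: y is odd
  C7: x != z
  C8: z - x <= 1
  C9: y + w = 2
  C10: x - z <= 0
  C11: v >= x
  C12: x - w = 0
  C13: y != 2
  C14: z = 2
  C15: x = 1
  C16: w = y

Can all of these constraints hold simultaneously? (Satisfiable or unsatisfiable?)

Constraint 14 fixes z = 2 and constraint 15 fixes x = 1. Constraints 3, 4, and 16 give z = w = y = x, so z = x. But 2 ≠ 1 — contradiction.

Unsatisfiable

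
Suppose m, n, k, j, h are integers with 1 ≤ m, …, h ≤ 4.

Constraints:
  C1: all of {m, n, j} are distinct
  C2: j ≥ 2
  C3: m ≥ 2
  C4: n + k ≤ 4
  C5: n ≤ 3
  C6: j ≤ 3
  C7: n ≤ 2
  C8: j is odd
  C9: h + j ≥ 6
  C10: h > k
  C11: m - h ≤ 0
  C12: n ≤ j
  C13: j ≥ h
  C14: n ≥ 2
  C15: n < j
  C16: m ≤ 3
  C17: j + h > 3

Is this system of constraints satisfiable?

Unsatisfiable

Constraints 2, 3, 5, 6, 14, and 16 confine each of m, n, j to the 2 values {2, 3}.
Constraint 1 requires all 3 of them to be distinct, but only 2 values are available — impossible by the pigeonhole principle.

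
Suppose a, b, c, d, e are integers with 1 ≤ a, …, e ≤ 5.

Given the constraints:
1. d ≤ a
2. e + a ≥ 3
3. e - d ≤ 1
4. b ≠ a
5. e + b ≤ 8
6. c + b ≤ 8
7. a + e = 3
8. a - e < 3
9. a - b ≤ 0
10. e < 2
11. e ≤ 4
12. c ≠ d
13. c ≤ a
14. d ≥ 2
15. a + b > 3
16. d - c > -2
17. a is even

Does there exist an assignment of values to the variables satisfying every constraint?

Satisfiable

The assignment a = 2, b = 4, c = 1, d = 2, e = 1 works:
  constraint 2 holds since e + a = 3.
  constraint 3 holds since e - d = -1.
The rest check out directly.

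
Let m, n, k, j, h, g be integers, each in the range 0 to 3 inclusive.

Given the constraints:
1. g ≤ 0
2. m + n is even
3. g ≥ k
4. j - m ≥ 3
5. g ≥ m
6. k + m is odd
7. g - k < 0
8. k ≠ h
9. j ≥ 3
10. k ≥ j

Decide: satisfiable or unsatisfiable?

Unsatisfiable

From constraints 9 and 10: k ≥ j and j ≥ 3, so k ≥ 3. From constraints 1 and 3: k ≤ g and g ≤ 0, so k ≤ 0. But 0 < 3, so no value of k works.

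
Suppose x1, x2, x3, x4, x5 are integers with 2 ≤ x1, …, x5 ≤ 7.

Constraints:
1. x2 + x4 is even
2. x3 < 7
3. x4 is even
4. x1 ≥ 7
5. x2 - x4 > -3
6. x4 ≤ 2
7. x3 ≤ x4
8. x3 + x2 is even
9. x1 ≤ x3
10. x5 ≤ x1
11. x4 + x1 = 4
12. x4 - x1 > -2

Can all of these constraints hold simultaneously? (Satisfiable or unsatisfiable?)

From constraints 4 and 9: x3 ≥ x1 and x1 ≥ 7, so x3 ≥ 7. From constraints 6 and 7: x3 ≤ x4 and x4 ≤ 2, so x3 ≤ 2. But 2 < 7, so no value of x3 works.

Unsatisfiable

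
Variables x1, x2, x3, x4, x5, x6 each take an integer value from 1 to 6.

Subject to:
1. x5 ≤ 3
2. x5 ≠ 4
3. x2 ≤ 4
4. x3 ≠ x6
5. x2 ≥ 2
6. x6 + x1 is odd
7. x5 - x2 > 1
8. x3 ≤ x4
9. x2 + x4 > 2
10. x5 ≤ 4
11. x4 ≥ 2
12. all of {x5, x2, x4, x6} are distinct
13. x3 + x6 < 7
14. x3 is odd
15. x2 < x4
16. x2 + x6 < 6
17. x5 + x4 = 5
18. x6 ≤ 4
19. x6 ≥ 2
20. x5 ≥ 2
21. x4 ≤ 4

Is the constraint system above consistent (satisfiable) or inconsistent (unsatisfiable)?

Unsatisfiable

Constraints 3, 5, 10, 11, 18, 19, 20, and 21 confine each of x5, x2, x4, x6 to the 3 values {2, …, 4}.
Constraint 12 requires all 4 of them to be distinct, but only 3 values are available — impossible by the pigeonhole principle.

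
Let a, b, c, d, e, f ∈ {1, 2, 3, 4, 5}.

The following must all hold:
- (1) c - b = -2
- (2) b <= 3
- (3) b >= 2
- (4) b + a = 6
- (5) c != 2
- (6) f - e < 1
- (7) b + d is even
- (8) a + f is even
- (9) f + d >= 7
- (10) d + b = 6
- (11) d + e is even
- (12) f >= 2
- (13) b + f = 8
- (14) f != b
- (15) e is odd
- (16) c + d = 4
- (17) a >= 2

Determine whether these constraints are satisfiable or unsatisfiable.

The assignment a = 3, b = 3, c = 1, d = 3, e = 5, f = 5 works:
  constraint 1 holds since c - b = -2.
  constraint 4 holds since b + a = 6.
The rest check out directly.

Satisfiable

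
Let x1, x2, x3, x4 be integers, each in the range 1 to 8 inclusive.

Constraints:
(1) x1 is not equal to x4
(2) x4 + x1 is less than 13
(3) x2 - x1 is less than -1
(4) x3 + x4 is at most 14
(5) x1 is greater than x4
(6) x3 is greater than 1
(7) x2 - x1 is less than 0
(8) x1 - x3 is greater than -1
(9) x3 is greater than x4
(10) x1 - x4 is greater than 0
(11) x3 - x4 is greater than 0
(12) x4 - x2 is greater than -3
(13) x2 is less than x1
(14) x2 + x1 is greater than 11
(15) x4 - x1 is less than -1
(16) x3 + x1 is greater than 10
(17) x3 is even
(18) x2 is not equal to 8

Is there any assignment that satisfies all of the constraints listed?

Try x1 = 7, x2 = 5, x3 = 6, x4 = 5.
Check constraint 2: x4 + x1 = 12; constraint 3: x2 - x1 = -2; constraint 4: x3 + x4 = 11. The remaining constraints are straightforward to verify.

Satisfiable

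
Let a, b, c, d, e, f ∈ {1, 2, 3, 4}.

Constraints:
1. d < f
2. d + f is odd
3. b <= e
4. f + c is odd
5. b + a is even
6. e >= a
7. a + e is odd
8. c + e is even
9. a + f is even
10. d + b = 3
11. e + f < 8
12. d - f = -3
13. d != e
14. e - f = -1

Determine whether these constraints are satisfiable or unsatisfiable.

Try a = 2, b = 2, c = 1, d = 1, e = 3, f = 4.
Check constraint 10: d + b = 3; constraint 11: e + f = 7; constraint 12: d - f = -3. The remaining constraints are straightforward to verify.

Satisfiable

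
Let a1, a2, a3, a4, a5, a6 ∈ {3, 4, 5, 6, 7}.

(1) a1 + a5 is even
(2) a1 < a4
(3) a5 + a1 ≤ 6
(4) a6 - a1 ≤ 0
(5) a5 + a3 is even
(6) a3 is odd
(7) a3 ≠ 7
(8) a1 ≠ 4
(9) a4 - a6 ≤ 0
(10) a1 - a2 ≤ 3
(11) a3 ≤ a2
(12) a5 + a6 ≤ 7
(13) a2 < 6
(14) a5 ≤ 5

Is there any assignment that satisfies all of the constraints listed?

Constraints 2, 4, and 9 give a1 < a4, a4 ≤ a6, a6 ≤ a1. Chaining: a1 < a4 ≤ a6 ≤ a1, which forces a1 < a1 — impossible.

Unsatisfiable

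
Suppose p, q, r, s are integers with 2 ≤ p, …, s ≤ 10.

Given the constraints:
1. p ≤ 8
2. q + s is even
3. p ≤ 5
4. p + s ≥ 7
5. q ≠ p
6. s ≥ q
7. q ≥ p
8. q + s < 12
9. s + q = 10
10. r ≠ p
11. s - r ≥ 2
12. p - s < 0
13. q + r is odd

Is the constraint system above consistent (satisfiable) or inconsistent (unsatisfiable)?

Satisfiable

Take p = 4, q = 5, r = 2, s = 5. Then constraint 4: p + s = 9; constraint 8: q + s = 10, and every other listed constraint is also met.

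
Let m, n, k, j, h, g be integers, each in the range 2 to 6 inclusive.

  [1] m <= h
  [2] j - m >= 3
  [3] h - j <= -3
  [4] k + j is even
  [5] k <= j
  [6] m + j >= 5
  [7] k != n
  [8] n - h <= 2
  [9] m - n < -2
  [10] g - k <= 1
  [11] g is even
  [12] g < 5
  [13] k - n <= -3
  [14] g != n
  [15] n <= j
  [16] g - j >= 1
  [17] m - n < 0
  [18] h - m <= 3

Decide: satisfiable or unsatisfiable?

Unsatisfiable

Constraints 2, 8, 10, 13, 16, and 18 give g − j ≥ 1, j − m ≥ 3, m − h ≥ -3, h − n ≥ -2, n − k ≥ 3, k − g ≥ -1.
Adding all 6 inequalities: the left sides telescope to 0, and the right sides sum to 1 + 3 + (-3) + (-2) + 3 + (-1) = 1. So 0 ≥ 1, which is false.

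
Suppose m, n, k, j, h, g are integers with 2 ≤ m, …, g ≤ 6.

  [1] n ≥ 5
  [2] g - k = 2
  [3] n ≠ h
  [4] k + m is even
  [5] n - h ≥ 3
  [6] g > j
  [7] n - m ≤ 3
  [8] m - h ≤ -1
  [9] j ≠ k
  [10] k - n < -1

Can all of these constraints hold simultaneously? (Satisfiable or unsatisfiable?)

Constraints 5, 7, and 8 give n − h ≥ 3, h − m ≥ 1, m − n ≥ -3.
Adding all 3 inequalities: the left sides telescope to 0, and the right sides sum to 3 + 1 + (-3) = 1. So 0 ≥ 1, which is false.

Unsatisfiable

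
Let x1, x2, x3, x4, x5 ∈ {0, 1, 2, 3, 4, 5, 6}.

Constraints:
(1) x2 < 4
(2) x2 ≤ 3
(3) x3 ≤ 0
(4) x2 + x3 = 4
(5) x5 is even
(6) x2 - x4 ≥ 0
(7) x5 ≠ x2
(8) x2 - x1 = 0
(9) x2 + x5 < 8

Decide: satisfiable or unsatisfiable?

Unsatisfiable

From constraint 2: x2 ≤ 3. From constraint 3: x3 ≤ 0. Hence x2 + x3 ≤ 3. But constraint 4 requires x2 + x3 = 4, and 4 > 3. Contradiction.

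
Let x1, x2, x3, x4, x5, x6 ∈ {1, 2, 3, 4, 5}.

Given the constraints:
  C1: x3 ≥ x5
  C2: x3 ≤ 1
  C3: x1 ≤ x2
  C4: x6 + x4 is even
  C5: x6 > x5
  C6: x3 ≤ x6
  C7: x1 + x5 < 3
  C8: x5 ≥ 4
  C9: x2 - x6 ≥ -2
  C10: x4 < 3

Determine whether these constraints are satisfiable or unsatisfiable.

From constraints 1 and 8: x3 ≥ x5 and x5 ≥ 4, so x3 ≥ 4. From constraint 2: x3 ≤ 1. But 1 < 4, so no value of x3 works.

Unsatisfiable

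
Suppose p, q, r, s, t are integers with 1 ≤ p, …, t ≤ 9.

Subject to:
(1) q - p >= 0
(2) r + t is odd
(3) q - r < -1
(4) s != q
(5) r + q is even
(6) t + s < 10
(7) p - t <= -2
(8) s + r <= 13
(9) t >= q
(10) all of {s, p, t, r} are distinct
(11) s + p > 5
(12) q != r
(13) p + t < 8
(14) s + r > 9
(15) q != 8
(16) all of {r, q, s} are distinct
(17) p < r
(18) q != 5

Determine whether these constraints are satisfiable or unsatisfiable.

Try p = 2, q = 3, r = 7, s = 5, t = 4.
Check constraint 1: q - p = 1; constraint 3: q - r = -4. The remaining constraints are straightforward to verify.

Satisfiable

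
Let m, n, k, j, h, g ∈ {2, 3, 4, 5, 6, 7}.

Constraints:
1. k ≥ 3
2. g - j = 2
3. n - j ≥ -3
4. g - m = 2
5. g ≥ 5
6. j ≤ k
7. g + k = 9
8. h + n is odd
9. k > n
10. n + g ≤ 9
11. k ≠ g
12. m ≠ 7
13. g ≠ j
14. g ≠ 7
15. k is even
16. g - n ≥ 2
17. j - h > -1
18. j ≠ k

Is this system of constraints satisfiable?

Satisfiable

Setting (m, n, k, j, h, g) = (3, 3, 4, 3, 2, 5) satisfies everything: constraint 2: g - j = 2; constraint 3: n - j = 0; constraint 4: g - m = 2, and the others follow.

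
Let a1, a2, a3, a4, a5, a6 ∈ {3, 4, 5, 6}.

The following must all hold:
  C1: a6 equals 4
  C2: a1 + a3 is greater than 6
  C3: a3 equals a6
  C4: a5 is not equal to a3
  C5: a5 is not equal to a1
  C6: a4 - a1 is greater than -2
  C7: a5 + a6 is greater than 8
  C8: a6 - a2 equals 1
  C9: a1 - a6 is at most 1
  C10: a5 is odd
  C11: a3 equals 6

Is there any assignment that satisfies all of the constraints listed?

Constraint 11 fixes a3 = 6 and constraint 1 fixes a6 = 4, but constraint 3 requires a3 = a6. Since 6 ≠ 4, contradiction.

Unsatisfiable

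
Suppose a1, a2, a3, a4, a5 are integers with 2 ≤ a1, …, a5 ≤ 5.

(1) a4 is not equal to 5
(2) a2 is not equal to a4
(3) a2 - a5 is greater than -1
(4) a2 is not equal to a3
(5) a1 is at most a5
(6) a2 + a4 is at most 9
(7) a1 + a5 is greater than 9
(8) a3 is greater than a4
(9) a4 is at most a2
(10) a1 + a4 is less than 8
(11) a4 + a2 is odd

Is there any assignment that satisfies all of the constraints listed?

Try a1 = 5, a2 = 5, a3 = 4, a4 = 2, a5 = 5.
Check constraint 3: a2 - a5 = 0; constraint 6: a2 + a4 = 7. The remaining constraints are straightforward to verify.

Satisfiable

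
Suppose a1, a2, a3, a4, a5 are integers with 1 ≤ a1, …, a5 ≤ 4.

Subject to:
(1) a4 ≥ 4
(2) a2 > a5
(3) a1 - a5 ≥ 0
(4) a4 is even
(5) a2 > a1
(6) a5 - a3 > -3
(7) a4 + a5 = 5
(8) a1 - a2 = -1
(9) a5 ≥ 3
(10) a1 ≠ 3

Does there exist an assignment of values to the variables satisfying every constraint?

Unsatisfiable

From constraint 1: a4 ≥ 4. From constraint 9: a5 ≥ 3. Hence a4 + a5 ≥ 7. But constraint 7 requires a4 + a5 = 5, and 5 < 7. Contradiction.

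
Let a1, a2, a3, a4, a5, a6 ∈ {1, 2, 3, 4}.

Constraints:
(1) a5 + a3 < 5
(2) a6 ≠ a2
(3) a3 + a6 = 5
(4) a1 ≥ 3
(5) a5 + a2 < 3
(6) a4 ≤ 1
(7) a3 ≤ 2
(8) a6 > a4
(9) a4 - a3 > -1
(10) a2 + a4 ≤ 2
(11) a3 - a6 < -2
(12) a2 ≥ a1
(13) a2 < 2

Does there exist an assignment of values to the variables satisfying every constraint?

Unsatisfiable

From constraints 4 and 12: a2 ≥ a1 and a1 ≥ 3, so a2 ≥ 3. From constraint 13: a2 ≤ 1. But 1 < 3, so no value of a2 works.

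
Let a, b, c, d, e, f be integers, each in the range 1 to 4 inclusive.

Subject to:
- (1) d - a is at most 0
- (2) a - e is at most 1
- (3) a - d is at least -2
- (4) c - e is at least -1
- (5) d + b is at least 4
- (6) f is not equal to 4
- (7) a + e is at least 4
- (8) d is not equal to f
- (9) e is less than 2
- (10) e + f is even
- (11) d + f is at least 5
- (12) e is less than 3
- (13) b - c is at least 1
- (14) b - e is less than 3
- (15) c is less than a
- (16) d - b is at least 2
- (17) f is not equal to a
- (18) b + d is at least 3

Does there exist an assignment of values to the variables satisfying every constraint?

Unsatisfiable

Constraints 1, 2, 4, 13, and 16 give b − c ≥ 1, c − e ≥ -1, e − a ≥ -1, a − d ≥ 0, d − b ≥ 2.
Adding all 5 inequalities: the left sides telescope to 0, and the right sides sum to 1 + (-1) + (-1) + 0 + 2 = 1. So 0 ≥ 1, which is false.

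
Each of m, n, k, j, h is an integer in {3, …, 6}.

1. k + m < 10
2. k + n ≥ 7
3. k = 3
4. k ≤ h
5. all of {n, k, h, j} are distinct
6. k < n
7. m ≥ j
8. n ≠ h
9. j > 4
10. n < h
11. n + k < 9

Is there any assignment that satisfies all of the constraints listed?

One satisfying assignment is m = 6, n = 4, k = 3, j = 5, h = 6.
For the less obvious constraints — constraint 1: k + m = 9; constraint 2: k + n = 7 — and the others hold by inspection.

Satisfiable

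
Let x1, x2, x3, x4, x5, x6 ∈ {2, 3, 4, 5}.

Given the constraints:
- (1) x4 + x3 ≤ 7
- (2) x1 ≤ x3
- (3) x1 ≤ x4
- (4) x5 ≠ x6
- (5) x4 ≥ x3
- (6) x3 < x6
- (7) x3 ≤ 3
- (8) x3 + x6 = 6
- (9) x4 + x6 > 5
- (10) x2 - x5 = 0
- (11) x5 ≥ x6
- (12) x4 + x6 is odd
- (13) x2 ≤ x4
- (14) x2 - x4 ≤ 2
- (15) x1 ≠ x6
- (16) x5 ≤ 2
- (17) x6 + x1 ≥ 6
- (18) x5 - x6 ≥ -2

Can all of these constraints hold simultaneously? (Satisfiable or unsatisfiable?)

From constraints 11 and 16: x6 ≤ x5 ≤ 2. From constraints 2 and 7: x1 ≤ x3 ≤ 3. Hence x6 + x1 ≤ 5. But constraint 17 requires x6 + x1 ≥ 6, and 6 > 5. Contradiction.

Unsatisfiable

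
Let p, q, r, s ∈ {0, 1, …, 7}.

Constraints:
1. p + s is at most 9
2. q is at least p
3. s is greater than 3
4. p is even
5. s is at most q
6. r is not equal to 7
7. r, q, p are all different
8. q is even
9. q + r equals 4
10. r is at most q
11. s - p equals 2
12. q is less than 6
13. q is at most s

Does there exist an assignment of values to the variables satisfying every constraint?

Setting (p, q, r, s) = (2, 4, 0, 4) satisfies everything: constraint 1: p + s = 6; constraint 9: q + r = 4, and the others follow.

Satisfiable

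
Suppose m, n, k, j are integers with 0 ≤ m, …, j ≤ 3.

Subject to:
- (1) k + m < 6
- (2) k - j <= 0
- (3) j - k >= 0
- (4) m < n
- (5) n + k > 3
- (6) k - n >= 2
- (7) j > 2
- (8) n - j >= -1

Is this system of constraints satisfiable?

Unsatisfiable

Constraints 2, 6, and 8 give j − k ≥ 0, k − n ≥ 2, n − j ≥ -1.
Adding all 3 inequalities: the left sides telescope to 0, and the right sides sum to 0 + 2 + (-1) = 1. So 0 ≥ 1, which is false.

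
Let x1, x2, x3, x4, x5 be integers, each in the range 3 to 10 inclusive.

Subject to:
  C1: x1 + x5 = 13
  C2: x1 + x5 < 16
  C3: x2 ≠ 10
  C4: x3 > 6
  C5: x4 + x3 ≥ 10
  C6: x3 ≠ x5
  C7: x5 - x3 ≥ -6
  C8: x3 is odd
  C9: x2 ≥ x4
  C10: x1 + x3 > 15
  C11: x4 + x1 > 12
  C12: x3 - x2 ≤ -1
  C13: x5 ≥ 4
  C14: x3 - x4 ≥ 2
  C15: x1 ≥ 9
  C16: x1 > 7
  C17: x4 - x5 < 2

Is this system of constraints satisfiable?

One satisfying assignment is x1 = 9, x2 = 9, x3 = 7, x4 = 4, x5 = 4.
For the less obvious constraints — constraint 1: x1 + x5 = 13; constraint 2: x1 + x5 = 13 — and the others hold by inspection.

Satisfiable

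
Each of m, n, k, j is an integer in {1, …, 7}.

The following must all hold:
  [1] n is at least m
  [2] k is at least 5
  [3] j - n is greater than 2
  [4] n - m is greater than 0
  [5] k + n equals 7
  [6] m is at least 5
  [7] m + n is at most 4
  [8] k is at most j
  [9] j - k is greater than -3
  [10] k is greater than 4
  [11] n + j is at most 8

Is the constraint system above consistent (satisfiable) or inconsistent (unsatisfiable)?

Unsatisfiable

From constraints 1 and 6: n ≥ m ≥ 5. From constraints 2 and 8: j ≥ k ≥ 5. Hence n + j ≥ 10. But constraint 11 requires n + j ≤ 8, and 8 < 10. Contradiction.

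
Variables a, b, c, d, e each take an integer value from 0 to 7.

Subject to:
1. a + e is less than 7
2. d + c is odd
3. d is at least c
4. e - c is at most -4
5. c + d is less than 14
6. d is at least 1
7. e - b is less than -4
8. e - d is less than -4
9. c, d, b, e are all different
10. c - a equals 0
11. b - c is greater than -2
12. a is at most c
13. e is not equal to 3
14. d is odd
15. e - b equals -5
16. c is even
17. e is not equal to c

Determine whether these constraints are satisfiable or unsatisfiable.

Satisfiable

Try a = 6, b = 5, c = 6, d = 7, e = 0.
Check constraint 1: a + e = 6; constraint 4: e - c = -6. The remaining constraints are straightforward to verify.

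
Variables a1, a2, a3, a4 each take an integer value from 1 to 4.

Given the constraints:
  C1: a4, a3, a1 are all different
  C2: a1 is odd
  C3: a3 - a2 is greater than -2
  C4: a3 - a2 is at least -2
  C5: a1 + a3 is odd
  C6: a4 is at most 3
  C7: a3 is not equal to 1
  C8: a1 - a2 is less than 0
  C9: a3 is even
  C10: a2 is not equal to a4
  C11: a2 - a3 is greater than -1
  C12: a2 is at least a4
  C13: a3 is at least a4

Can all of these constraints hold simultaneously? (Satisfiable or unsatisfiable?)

The assignment a1 = 3, a2 = 4, a3 = 4, a4 = 2 works:
  constraint 3 holds since a3 - a2 = 0.
  constraint 4 holds since a3 - a2 = 0.
  constraint 8 holds since a1 - a2 = -1.
The rest check out directly.

Satisfiable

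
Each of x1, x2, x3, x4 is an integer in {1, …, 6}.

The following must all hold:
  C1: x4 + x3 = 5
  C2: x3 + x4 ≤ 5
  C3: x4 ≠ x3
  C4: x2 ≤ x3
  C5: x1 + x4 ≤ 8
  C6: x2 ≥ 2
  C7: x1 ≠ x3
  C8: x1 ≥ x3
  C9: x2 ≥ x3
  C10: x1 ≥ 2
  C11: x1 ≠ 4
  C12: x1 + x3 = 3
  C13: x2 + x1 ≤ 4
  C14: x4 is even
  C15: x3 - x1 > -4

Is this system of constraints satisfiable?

Unsatisfiable

From constraint 10: x1 ≥ 2. From constraints 4 and 6: x3 ≥ x2 ≥ 2. Hence x1 + x3 ≥ 4. But constraint 12 requires x1 + x3 = 3, and 3 < 4. Contradiction.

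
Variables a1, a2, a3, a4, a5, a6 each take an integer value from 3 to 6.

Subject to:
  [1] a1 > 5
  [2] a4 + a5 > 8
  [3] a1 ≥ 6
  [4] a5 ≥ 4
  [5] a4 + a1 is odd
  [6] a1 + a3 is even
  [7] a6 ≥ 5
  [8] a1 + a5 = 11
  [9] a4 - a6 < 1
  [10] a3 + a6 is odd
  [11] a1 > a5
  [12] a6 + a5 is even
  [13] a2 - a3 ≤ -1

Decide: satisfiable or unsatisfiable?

Satisfiable

Setting (a1, a2, a3, a4, a5, a6) = (6, 5, 6, 5, 5, 5) satisfies everything: constraint 2: a4 + a5 = 10; constraint 8: a1 + a5 = 11, and the others follow.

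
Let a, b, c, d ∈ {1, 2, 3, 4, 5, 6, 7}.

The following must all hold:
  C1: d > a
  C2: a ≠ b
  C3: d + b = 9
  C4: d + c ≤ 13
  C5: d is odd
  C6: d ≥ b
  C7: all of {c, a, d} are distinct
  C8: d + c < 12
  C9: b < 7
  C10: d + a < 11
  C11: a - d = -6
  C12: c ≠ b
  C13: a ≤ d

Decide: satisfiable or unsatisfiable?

The assignment a = 1, b = 2, c = 4, d = 7 works:
  constraint 3 holds since d + b = 9.
  constraint 4 holds since d + c = 11.
  constraint 8 holds since d + c = 11.
The rest check out directly.

Satisfiable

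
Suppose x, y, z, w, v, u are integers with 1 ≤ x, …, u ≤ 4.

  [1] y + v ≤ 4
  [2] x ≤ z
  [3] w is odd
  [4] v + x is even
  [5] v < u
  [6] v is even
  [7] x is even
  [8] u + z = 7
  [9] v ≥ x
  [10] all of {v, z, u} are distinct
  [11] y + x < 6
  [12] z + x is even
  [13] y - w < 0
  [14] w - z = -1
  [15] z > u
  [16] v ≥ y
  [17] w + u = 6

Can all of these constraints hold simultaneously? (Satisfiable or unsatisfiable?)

One satisfying assignment is x = 2, y = 2, z = 4, w = 3, v = 2, u = 3.
For the less obvious constraints — constraint 1: y + v = 4; constraint 8: u + z = 7 — and the others hold by inspection.

Satisfiable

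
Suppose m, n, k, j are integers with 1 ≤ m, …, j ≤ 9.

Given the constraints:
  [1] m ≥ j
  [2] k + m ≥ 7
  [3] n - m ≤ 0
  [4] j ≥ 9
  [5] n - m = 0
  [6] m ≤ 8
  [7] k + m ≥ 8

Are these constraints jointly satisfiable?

Unsatisfiable

From constraint 4: j ≥ 9. From constraints 1 and 6: j ≤ m and m ≤ 8, so j ≤ 8. But 8 < 9, so no value of j works.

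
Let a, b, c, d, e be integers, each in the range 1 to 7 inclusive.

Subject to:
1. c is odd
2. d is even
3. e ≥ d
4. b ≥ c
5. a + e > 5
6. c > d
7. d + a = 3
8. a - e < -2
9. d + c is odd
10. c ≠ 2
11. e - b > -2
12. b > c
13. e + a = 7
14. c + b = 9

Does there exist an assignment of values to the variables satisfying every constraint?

Satisfiable

Try a = 1, b = 6, c = 3, d = 2, e = 6.
Check constraint 5: a + e = 7; constraint 7: d + a = 3. The remaining constraints are straightforward to verify.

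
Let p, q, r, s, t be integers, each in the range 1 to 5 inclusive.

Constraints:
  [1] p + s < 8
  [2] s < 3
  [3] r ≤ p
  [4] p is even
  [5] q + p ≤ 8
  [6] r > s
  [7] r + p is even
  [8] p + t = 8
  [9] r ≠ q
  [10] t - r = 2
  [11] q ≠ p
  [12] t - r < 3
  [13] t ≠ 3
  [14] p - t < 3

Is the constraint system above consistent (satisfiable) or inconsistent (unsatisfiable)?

Satisfiable

Try p = 4, q = 3, r = 2, s = 1, t = 4.
Check constraint 1: p + s = 5; constraint 5: q + p = 7. The remaining constraints are straightforward to verify.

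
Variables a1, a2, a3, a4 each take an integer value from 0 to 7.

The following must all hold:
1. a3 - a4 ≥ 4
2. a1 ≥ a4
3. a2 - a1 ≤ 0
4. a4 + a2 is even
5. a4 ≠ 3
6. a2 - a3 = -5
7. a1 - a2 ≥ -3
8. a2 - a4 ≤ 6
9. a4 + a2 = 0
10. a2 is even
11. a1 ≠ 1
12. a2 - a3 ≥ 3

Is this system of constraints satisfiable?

Constraints 1, 8, and 12 give a3 − a4 ≥ 4, a4 − a2 ≥ -6, a2 − a3 ≥ 3.
Adding all 3 inequalities: the left sides telescope to 0, and the right sides sum to 4 + (-6) + 3 = 1. So 0 ≥ 1, which is false.

Unsatisfiable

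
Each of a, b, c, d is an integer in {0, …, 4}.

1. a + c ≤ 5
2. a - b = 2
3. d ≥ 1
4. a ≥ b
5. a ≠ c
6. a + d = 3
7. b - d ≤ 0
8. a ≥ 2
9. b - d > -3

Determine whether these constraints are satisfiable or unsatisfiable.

Try a = 2, b = 0, c = 1, d = 1.
Check constraint 1: a + c = 3; constraint 2: a - b = 2; constraint 6: a + d = 3. The remaining constraints are straightforward to verify.

Satisfiable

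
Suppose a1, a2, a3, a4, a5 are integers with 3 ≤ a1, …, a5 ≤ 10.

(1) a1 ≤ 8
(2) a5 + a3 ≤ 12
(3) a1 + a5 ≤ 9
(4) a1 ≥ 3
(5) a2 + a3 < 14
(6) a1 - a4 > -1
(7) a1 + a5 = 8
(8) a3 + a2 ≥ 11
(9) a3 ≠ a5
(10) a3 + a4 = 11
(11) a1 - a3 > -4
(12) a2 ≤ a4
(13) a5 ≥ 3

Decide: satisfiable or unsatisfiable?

Satisfiable

One satisfying assignment is a1 = 4, a2 = 4, a3 = 7, a4 = 4, a5 = 4.
For the less obvious constraints — constraint 2: a5 + a3 = 11; constraint 3: a1 + a5 = 8; constraint 5: a2 + a3 = 11 — and the others hold by inspection.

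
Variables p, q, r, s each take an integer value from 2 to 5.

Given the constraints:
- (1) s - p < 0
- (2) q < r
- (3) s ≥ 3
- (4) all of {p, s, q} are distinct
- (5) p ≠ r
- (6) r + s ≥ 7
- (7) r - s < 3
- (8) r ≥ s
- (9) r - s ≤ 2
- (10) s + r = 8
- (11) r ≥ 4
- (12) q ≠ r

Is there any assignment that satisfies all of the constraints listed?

Satisfiable

The assignment p = 5, q = 2, r = 4, s = 4 works:
  constraint 1 holds since s - p = -1.
  constraint 6 holds since r + s = 8.
The rest check out directly.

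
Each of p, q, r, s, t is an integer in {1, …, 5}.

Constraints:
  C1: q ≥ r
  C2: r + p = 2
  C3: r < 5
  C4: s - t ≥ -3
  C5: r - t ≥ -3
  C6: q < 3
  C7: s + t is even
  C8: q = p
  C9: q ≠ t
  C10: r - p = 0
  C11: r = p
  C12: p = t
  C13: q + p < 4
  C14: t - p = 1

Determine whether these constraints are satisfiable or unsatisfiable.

Unsatisfiable

From constraints 8 and 12, q = p = t, so q = t. But constraint 9 says q ≠ t. Contradiction.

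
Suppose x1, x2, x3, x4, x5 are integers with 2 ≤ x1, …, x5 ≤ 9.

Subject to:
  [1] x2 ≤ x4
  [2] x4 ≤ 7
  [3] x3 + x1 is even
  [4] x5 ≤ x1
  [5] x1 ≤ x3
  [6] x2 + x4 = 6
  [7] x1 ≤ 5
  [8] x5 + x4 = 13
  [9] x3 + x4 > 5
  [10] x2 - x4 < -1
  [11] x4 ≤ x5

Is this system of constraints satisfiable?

From constraints 4 and 7: x5 ≤ x1 ≤ 5. From constraint 2: x4 ≤ 7. Hence x5 + x4 ≤ 12. But constraint 8 requires x5 + x4 = 13, and 13 > 12. Contradiction.

Unsatisfiable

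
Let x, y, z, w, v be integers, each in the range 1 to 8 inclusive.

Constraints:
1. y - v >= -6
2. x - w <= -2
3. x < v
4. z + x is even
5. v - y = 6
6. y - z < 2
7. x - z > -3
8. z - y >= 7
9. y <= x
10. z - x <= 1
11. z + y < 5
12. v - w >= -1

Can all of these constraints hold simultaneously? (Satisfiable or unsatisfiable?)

Unsatisfiable

Constraints 1, 2, 8, 10, and 12 give y − v ≥ -6, v − w ≥ -1, w − x ≥ 2, x − z ≥ -1, z − y ≥ 7.
Adding all 5 inequalities: the left sides telescope to 0, and the right sides sum to (-6) + (-1) + 2 + (-1) + 7 = 1. So 0 ≥ 1, which is false.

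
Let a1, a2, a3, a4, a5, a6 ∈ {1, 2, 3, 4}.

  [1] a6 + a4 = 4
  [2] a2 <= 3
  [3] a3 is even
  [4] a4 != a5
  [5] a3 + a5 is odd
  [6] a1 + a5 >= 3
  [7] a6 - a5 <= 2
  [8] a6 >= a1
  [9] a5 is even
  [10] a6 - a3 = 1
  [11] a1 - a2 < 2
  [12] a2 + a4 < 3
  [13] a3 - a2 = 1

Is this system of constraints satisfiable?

Constraint 3 makes a3 even and constraint 9 makes a5 even, so a3 + a5 must be even. Constraint 5 says a3 + a5 is odd — contradiction.

Unsatisfiable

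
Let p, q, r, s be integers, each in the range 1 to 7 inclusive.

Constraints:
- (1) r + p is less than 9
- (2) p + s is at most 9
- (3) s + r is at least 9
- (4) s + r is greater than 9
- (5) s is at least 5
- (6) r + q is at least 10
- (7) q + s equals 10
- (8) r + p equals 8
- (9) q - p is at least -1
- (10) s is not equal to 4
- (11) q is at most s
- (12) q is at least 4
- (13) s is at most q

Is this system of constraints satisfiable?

Satisfiable

Setting (p, q, r, s) = (3, 5, 5, 5) satisfies everything: constraint 1: r + p = 8; constraint 2: p + s = 8, and the others follow.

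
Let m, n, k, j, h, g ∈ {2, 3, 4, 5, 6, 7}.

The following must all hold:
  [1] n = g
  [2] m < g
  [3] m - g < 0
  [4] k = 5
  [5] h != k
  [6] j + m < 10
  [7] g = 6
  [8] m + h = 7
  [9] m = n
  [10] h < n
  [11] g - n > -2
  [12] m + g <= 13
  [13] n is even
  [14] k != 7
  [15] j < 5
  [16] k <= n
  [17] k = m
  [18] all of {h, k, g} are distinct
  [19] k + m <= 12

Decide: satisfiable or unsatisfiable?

Constraint 4 fixes k = 5 and constraint 7 fixes g = 6. Constraints 1, 9, and 17 give k = m = n = g, so k = g. But 5 ≠ 6 — contradiction.

Unsatisfiable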